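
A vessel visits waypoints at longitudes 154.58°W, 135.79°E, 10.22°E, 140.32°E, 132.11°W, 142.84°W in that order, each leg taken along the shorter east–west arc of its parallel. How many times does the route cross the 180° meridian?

2

Leg 1: -154.58° → +135.79°, shortest Δλ = -69.63° (west) — crosses 180°.
Leg 2: +135.79° → +10.22°, shortest Δλ = -125.57° (west) — does not cross 180°.
Leg 3: +10.22° → +140.32°, shortest Δλ = 130.1° (east) — does not cross 180°.
Leg 4: +140.32° → -132.11°, shortest Δλ = 87.57° (east) — crosses 180°.
Leg 5: -132.11° → -142.84°, shortest Δλ = -10.73° (west) — does not cross 180°.
Total crossings: 2.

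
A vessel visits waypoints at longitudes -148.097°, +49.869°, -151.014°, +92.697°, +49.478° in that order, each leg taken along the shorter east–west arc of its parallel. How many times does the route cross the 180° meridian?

3

Leg 1: -148.097° → +49.869°, shortest Δλ = -162.034° (west) — crosses 180°.
Leg 2: +49.869° → -151.014°, shortest Δλ = 159.117° (east) — crosses 180°.
Leg 3: -151.014° → +92.697°, shortest Δλ = -116.289° (west) — crosses 180°.
Leg 4: +92.697° → +49.478°, shortest Δλ = -43.219° (west) — does not cross 180°.
Total crossings: 3.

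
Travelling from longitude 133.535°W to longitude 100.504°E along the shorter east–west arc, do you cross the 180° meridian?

Yes

Naïve |100.504 − -133.535| = 234.039° > 180°, so the shorter arc goes the other way round — across 180°.
Signed shortest Δλ = ((100.504 − -133.535 + 180) mod 360) − 180 = -125.961°.
Going west by 125.961° from -133.535° passes through 180° before reaching +100.504°.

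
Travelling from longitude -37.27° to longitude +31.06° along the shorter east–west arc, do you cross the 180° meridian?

Signed shortest Δλ = ((31.06 − -37.27 + 180) mod 360) − 180 = 68.33°.
Going east by 68.33° from -37.27° reaches +31.06° without touching 180°.

No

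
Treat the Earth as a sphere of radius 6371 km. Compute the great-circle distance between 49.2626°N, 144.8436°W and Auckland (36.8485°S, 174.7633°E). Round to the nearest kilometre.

Δλ = 174.7633 − -144.8436 = 319.6069°; wrapped into (−180°, 180°]: -40.3931°.
Δφ = -36.8485 − 49.2626 = -86.1111°.
a = sin²(Δφ/2) + cos φ₁ · cos φ₂ · sin²(Δλ/2) = 0.528333.
c = 2·atan2(√a, √(1−a)) = 1.62749 rad → d = 6371·c ≈ 10368.76 km.

10369 km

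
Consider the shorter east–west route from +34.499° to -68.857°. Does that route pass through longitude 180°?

No

Signed shortest Δλ = ((-68.857 − 34.499 + 180) mod 360) − 180 = -103.356°.
Going west by 103.356° from +34.499° reaches -68.857° without touching 180°.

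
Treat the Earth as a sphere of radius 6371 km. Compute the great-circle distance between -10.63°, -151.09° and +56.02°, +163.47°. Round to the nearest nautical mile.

4597 nmi

Δλ = 163.47 − -151.09 = 314.56°; wrapped into (−180°, 180°]: -45.44°.
Δφ = 56.02 − -10.63 = 66.65°.
a = sin²(Δφ/2) + cos φ₁ · cos φ₂ · sin²(Δλ/2) = 0.383769.
c = 2·atan2(√a, √(1−a)) = 1.33619 rad → d = 6371·c ≈ 8512.85 km ≈ 4596.57 nmi.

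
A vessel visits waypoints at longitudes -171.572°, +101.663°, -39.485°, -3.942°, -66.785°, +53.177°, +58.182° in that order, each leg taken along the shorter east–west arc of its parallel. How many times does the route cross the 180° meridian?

1

Leg 1: -171.572° → +101.663°, shortest Δλ = -86.765° (west) — crosses 180°.
Leg 2: +101.663° → -39.485°, shortest Δλ = -141.148° (west) — does not cross 180°.
Leg 3: -39.485° → -3.942°, shortest Δλ = 35.543° (east) — does not cross 180°.
Leg 4: -3.942° → -66.785°, shortest Δλ = -62.843° (west) — does not cross 180°.
Leg 5: -66.785° → +53.177°, shortest Δλ = 119.962° (east) — does not cross 180°.
Leg 6: +53.177° → +58.182°, shortest Δλ = 5.005° (east) — does not cross 180°.
Total crossings: 1.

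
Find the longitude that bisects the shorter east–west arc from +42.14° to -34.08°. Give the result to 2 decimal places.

+4.03°

Signed shortest Δλ from +42.14° to -34.08° is -76.22°.
Midpoint longitude = +42.14° + (-76.22°)/2 = +42.14° − 38.11° = +4.03°.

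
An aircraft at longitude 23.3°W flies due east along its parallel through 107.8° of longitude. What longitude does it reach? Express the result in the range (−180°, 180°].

84.5°E

Start at -23.3°; shift +107.8° → +84.5°.
+84.5° already lies in (−180°, 180°].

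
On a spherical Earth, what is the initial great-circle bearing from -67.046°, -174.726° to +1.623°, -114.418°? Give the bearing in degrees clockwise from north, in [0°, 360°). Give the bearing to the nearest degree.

62°

Δλ = -114.418 − -174.726 = 60.308°.
θ = atan2( sin Δλ · cos φ₂ , cos φ₁ · sin φ₂ − sin φ₁ · cos φ₂ · cos Δλ )
  = atan2(0.86835, 0.46698) = 61.730° → normalised to [0°, 360°): 61.730°.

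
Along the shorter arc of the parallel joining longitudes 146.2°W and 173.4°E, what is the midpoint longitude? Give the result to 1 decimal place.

Signed shortest Δλ from -146.2° to +173.4° is -40.4°.
Midpoint longitude = -146.2° + (-40.4°)/2 = -146.2° − 20.2° = -166.4°.
(The naïve average (-146.2 + +173.4)/2 = 13.6° is on the wrong side of the globe.)

166.4°W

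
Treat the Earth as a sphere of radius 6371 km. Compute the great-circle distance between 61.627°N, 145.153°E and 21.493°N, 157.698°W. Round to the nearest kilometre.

6204 km

Δλ = -157.698 − 145.153 = -302.851°; wrapped into (−180°, 180°]: 57.149°.
Δφ = 21.493 − 61.627 = -40.134°.
a = sin²(Δφ/2) + cos φ₁ · cos φ₂ · sin²(Δλ/2) = 0.218885.
c = 2·atan2(√a, √(1−a)) = 0.97372 rad → d = 6371·c ≈ 6203.55 km.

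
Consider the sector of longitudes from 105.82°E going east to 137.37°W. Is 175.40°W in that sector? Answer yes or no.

Band width going east from +105.82° to -137.37°: ((-137.37 − 105.82) mod 360) = 116.81°.
Offset of -175.40° east of the west edge: ((-175.40 − 105.82) mod 360) = 78.78°.
78.78° ≤ 116.81° ⇒ inside.

Yes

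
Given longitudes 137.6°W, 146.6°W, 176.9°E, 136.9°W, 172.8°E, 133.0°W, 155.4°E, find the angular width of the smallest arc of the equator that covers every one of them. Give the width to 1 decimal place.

Sort the longitudes: -146.6°, -137.6°, -136.9°, -133.0°, +155.4°, +172.8°, +176.9°.
Eastward gaps between consecutive values (wrapping around): 9.0°, 0.7°, 3.9°, 288.4°, 17.4°, 4.1°, 36.5°.
Largest gap = 288.4° ⇒ minimal covering band is its complement: 360° − 288.4° = 71.6°.
Band runs from +155.4° eastward to -133.0°, crossing the antimeridian.

71.6°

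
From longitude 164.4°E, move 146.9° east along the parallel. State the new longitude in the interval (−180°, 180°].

48.7°W

Start at +164.4°; shift +146.9° → +311.3°.
+311.3° lies outside (−180°, 180°]; subtract 360° → -48.7°.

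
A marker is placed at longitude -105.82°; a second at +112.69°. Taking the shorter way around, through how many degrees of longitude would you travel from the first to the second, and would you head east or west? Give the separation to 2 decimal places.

141.49° west

Raw difference: 112.69 − -105.82 = 218.51°.
Normalise into (−180°, 180°]: 218.51° − 360° = -141.49°.
Negative ⇒ the second point lies to the west; separation 141.49°.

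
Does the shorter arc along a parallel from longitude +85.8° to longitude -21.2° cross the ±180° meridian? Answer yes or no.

Signed shortest Δλ = ((-21.2 − 85.8 + 180) mod 360) − 180 = -107.0°.
Going west by 107.0° from +85.8° reaches -21.2° without touching 180°.

No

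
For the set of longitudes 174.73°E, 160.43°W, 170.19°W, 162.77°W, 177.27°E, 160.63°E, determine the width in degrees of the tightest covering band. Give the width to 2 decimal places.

38.94°

Sort the longitudes: -170.19°, -162.77°, -160.43°, +160.63°, +174.73°, +177.27°.
Eastward gaps between consecutive values (wrapping around): 7.42°, 2.34°, 321.06°, 14.10°, 2.54°, 12.54°.
Largest gap = 321.06° ⇒ minimal covering band is its complement: 360° − 321.06° = 38.94°.
Band runs from +160.63° eastward to -160.43°, crossing the antimeridian.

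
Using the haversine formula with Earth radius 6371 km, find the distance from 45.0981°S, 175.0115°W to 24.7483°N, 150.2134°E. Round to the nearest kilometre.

Δλ = 150.2134 − -175.0115 = 325.2249°; wrapped into (−180°, 180°]: -34.7751°.
Δφ = 24.7483 − -45.0981 = 69.8464°.
a = sin²(Δφ/2) + cos φ₁ · cos φ₂ · sin²(Δλ/2) = 0.384979.
c = 2·atan2(√a, √(1−a)) = 1.33868 rad → d = 6371·c ≈ 8528.70 km.

8529 km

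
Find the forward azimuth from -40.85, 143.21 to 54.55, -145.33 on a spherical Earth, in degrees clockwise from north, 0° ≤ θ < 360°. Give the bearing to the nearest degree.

Δλ = -145.33 − 143.21 = -288.54°; wrapped into (−180°, 180°]: 71.46°.
θ = atan2( sin Δλ · cos φ₂ , cos φ₁ · sin φ₂ − sin φ₁ · cos φ₂ · cos Δλ )
  = atan2(0.54989, 0.73682) = 36.734° → normalised to [0°, 360°): 36.734°.

37°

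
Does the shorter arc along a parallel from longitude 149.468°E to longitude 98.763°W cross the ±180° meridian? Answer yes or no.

Yes

Naïve |-98.763 − 149.468| = 248.231° > 180°, so the shorter arc goes the other way round — across 180°.
Signed shortest Δλ = ((-98.763 − 149.468 + 180) mod 360) − 180 = 111.769°.
Going east by 111.769° from +149.468° passes through 180° before reaching -98.763°.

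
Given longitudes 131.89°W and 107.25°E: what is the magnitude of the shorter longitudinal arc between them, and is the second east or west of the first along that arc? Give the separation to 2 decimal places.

Raw difference: 107.25 − -131.89 = 239.14°.
Normalise into (−180°, 180°]: 239.14° − 360° = -120.86°.
Negative ⇒ the second point lies to the west; separation 120.86°.

120.86° west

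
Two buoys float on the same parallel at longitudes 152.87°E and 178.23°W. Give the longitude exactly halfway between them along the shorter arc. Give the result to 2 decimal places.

Signed shortest Δλ from +152.87° to -178.23° is +28.90°.
Midpoint longitude = +152.87° + (+28.90°)/2 = +152.87° + 14.45° = +167.32°.
(The naïve average (+152.87 + -178.23)/2 = -12.68° is on the wrong side of the globe.)

167.32°E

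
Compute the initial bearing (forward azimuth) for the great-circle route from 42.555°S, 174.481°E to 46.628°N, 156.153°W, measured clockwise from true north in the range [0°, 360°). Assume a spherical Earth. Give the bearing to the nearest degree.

20°

Δλ = -156.153 − 174.481 = -330.634°; wrapped into (−180°, 180°]: 29.366°.
θ = atan2( sin Δλ · cos φ₂ , cos φ₁ · sin φ₂ − sin φ₁ · cos φ₂ · cos Δλ )
  = atan2(0.33676, 0.94022) = 19.706° → normalised to [0°, 360°): 19.706°.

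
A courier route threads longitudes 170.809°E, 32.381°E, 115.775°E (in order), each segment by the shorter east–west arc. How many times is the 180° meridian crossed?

Leg 1: +170.809° → +32.381°, shortest Δλ = -138.428° (west) — does not cross 180°.
Leg 2: +32.381° → +115.775°, shortest Δλ = 83.394° (east) — does not cross 180°.
Total crossings: 0.

0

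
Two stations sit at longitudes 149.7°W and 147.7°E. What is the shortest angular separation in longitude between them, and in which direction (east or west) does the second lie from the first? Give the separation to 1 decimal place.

Raw difference: 147.7 − -149.7 = 297.4°.
Normalise into (−180°, 180°]: 297.4° − 360° = -62.6°.
Negative ⇒ the second point lies to the west; separation 62.6°.

62.6° west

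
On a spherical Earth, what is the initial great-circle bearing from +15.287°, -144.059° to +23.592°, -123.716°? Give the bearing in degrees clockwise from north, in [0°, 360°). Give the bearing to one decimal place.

63.4°

Δλ = -123.716 − -144.059 = 20.343°.
θ = atan2( sin Δλ · cos φ₂ , cos φ₁ · sin φ₂ − sin φ₁ · cos φ₂ · cos Δλ )
  = atan2(0.31858, 0.15951) = 63.403° → normalised to [0°, 360°): 63.403°.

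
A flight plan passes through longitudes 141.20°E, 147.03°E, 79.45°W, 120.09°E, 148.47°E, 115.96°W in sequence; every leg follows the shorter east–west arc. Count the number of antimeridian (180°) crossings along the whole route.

3

Leg 1: +141.20° → +147.03°, shortest Δλ = 5.83° (east) — does not cross 180°.
Leg 2: +147.03° → -79.45°, shortest Δλ = 133.52° (east) — crosses 180°.
Leg 3: -79.45° → +120.09°, shortest Δλ = -160.46° (west) — crosses 180°.
Leg 4: +120.09° → +148.47°, shortest Δλ = 28.38° (east) — does not cross 180°.
Leg 5: +148.47° → -115.96°, shortest Δλ = 95.57° (east) — crosses 180°.
Total crossings: 3.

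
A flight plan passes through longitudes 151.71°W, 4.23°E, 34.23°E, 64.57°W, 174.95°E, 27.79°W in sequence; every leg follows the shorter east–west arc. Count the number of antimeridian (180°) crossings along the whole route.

2

Leg 1: -151.71° → +4.23°, shortest Δλ = 155.94° (east) — does not cross 180°.
Leg 2: +4.23° → +34.23°, shortest Δλ = 30.0° (east) — does not cross 180°.
Leg 3: +34.23° → -64.57°, shortest Δλ = -98.8° (west) — does not cross 180°.
Leg 4: -64.57° → +174.95°, shortest Δλ = -120.48° (west) — crosses 180°.
Leg 5: +174.95° → -27.79°, shortest Δλ = 157.26° (east) — crosses 180°.
Total crossings: 2.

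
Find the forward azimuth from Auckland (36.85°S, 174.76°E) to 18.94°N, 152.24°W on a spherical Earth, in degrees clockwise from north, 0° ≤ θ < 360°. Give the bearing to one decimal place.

35.0°

Δλ = -152.24 − 174.76 = -327.00°; wrapped into (−180°, 180°]: 33.00°.
θ = atan2( sin Δλ · cos φ₂ , cos φ₁ · sin φ₂ − sin φ₁ · cos φ₂ · cos Δλ )
  = atan2(0.51515, 0.73547) = 35.009° → normalised to [0°, 360°): 35.009°.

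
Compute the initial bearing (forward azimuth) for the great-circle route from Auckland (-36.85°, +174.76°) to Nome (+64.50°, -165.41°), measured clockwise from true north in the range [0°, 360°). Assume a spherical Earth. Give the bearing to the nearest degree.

Δλ = -165.41 − 174.76 = -340.17°; wrapped into (−180°, 180°]: 19.83°.
θ = atan2( sin Δλ · cos φ₂ , cos φ₁ · sin φ₂ − sin φ₁ · cos φ₂ · cos Δλ )
  = atan2(0.14604, 0.96513) = 8.605° → normalised to [0°, 360°): 8.605°.

9°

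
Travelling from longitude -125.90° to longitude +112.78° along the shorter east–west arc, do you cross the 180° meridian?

Yes

Naïve |112.78 − -125.90| = 238.68° > 180°, so the shorter arc goes the other way round — across 180°.
Signed shortest Δλ = ((112.78 − -125.90 + 180) mod 360) − 180 = -121.32°.
Going west by 121.32° from -125.90° passes through 180° before reaching +112.78°.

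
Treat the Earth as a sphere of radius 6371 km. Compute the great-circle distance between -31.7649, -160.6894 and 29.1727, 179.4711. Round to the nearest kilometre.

7093 km

Δλ = 179.4711 − -160.6894 = 340.1605°; wrapped into (−180°, 180°]: -19.8395°.
Δφ = 29.1727 − -31.7649 = 60.9376°.
a = sin²(Δφ/2) + cos φ₁ · cos φ₂ · sin²(Δλ/2) = 0.279150.
c = 2·atan2(√a, √(1−a)) = 1.11330 rad → d = 6371·c ≈ 7092.86 km.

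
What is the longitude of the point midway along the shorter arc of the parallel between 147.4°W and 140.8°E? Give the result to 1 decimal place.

Signed shortest Δλ from -147.4° to +140.8° is -71.8°.
Midpoint longitude = -147.4° + (-71.8°)/2 = -147.4° − 35.9° = -183.3°.
Normalise into (−180°, 180°]: +176.7°.
(The naïve average (-147.4 + +140.8)/2 = -3.3° is on the wrong side of the globe.)

176.7°E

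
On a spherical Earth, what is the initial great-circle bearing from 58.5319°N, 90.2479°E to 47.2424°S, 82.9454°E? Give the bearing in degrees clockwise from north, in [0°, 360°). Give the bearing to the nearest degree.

Δλ = 82.9454 − 90.2479 = -7.3025°.
θ = atan2( sin Δλ · cos φ₂ , cos φ₁ · sin φ₂ − sin φ₁ · cos φ₂ · cos Δλ )
  = atan2(-0.08629, -0.95764) = -174.851° → normalised to [0°, 360°): 185.149°.

185°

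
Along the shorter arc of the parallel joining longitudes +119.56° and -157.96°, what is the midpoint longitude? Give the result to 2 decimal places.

+160.80°

Signed shortest Δλ from +119.56° to -157.96° is +82.48°.
Midpoint longitude = +119.56° + (+82.48°)/2 = +119.56° + 41.24° = +160.80°.
(The naïve average (+119.56 + -157.96)/2 = -19.2° is on the wrong side of the globe.)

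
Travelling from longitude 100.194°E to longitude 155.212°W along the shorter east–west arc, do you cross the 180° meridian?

Naïve |-155.212 − 100.194| = 255.406° > 180°, so the shorter arc goes the other way round — across 180°.
Signed shortest Δλ = ((-155.212 − 100.194 + 180) mod 360) − 180 = 104.594°.
Going east by 104.594° from +100.194° passes through 180° before reaching -155.212°.

Yes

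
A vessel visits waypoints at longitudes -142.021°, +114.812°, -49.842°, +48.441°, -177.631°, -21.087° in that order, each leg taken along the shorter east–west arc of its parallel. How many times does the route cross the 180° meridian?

2

Leg 1: -142.021° → +114.812°, shortest Δλ = -103.167° (west) — crosses 180°.
Leg 2: +114.812° → -49.842°, shortest Δλ = -164.654° (west) — does not cross 180°.
Leg 3: -49.842° → +48.441°, shortest Δλ = 98.283° (east) — does not cross 180°.
Leg 4: +48.441° → -177.631°, shortest Δλ = 133.928° (east) — crosses 180°.
Leg 5: -177.631° → -21.087°, shortest Δλ = 156.544° (east) — does not cross 180°.
Total crossings: 2.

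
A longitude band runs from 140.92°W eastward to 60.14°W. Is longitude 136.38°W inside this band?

Yes

Band width going east from -140.92° to -60.14°: ((-60.14 − -140.92) mod 360) = 80.78°.
Offset of -136.38° east of the west edge: ((-136.38 − -140.92) mod 360) = 4.54°.
4.54° ≤ 80.78° ⇒ inside.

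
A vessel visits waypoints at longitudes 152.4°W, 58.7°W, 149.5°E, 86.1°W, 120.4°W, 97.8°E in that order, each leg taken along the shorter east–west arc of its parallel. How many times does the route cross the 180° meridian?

3

Leg 1: -152.4° → -58.7°, shortest Δλ = 93.7° (east) — does not cross 180°.
Leg 2: -58.7° → +149.5°, shortest Δλ = -151.8° (west) — crosses 180°.
Leg 3: +149.5° → -86.1°, shortest Δλ = 124.4° (east) — crosses 180°.
Leg 4: -86.1° → -120.4°, shortest Δλ = -34.3° (west) — does not cross 180°.
Leg 5: -120.4° → +97.8°, shortest Δλ = -141.8° (west) — crosses 180°.
Total crossings: 3.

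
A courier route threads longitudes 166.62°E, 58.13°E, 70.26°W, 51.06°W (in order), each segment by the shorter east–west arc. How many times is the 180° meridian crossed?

Leg 1: +166.62° → +58.13°, shortest Δλ = -108.49° (west) — does not cross 180°.
Leg 2: +58.13° → -70.26°, shortest Δλ = -128.39° (west) — does not cross 180°.
Leg 3: -70.26° → -51.06°, shortest Δλ = 19.2° (east) — does not cross 180°.
Total crossings: 0.

0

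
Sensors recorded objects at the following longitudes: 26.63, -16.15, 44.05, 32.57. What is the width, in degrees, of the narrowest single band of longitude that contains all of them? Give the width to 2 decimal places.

60.20°

Sort the longitudes: -16.15°, +26.63°, +32.57°, +44.05°.
Eastward gaps between consecutive values (wrapping around): 42.78°, 5.94°, 11.48°, 299.80°.
Largest gap = 299.80° ⇒ minimal covering band is its complement: 360° − 299.80° = 60.20°.
Band runs from -16.15° eastward to +44.05°.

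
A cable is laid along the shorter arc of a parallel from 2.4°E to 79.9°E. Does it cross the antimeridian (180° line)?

Signed shortest Δλ = ((79.9 − 2.4 + 180) mod 360) − 180 = 77.5°.
Going east by 77.5° from +2.4° reaches +79.9° without touching 180°.

No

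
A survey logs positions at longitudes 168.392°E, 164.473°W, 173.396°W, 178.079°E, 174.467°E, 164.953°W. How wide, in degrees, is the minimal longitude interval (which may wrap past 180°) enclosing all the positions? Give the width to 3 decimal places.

Sort the longitudes: -173.396°, -164.953°, -164.473°, +168.392°, +174.467°, +178.079°.
Eastward gaps between consecutive values (wrapping around): 8.443°, 0.480°, 332.865°, 6.075°, 3.612°, 8.525°.
Largest gap = 332.865° ⇒ minimal covering band is its complement: 360° − 332.865° = 27.135°.
Band runs from +168.392° eastward to -164.473°, crossing the antimeridian.

27.135°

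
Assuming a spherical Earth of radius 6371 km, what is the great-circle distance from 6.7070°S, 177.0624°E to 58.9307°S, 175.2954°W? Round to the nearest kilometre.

5844 km

Δλ = -175.2954 − 177.0624 = -352.3578°; wrapped into (−180°, 180°]: 7.6422°.
Δφ = -58.9307 − -6.7070 = -52.2237°.
a = sin²(Δφ/2) + cos φ₁ · cos φ₂ · sin²(Δλ/2) = 0.195986.
c = 2·atan2(√a, √(1−a)) = 0.91722 rad → d = 6371·c ≈ 5843.62 km.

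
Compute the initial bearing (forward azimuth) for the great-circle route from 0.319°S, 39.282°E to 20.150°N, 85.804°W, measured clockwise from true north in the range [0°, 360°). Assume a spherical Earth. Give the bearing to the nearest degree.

Δλ = -85.804 − 39.282 = -125.086°.
θ = atan2( sin Δλ · cos φ₂ , cos φ₁ · sin φ₂ − sin φ₁ · cos φ₂ · cos Δλ )
  = atan2(-0.76821, 0.34147) = -66.035° → normalised to [0°, 360°): 293.965°.

294°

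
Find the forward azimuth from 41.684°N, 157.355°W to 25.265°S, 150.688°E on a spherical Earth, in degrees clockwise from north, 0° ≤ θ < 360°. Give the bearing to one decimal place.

225.9°

Δλ = 150.688 − -157.355 = 308.043°; wrapped into (−180°, 180°]: -51.957°.
θ = atan2( sin Δλ · cos φ₂ , cos φ₁ · sin φ₂ − sin φ₁ · cos φ₂ · cos Δλ )
  = atan2(-0.71221, -0.68937) = -134.066° → normalised to [0°, 360°): 225.934°.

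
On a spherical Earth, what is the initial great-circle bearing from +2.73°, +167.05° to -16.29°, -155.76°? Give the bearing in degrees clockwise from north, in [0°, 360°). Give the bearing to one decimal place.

Δλ = -155.76 − 167.05 = -322.81°; wrapped into (−180°, 180°]: 37.19°.
θ = atan2( sin Δλ · cos φ₂ , cos φ₁ · sin φ₂ − sin φ₁ · cos φ₂ · cos Δλ )
  = atan2(0.58019, -0.31660) = 118.620° → normalised to [0°, 360°): 118.620°.

118.6°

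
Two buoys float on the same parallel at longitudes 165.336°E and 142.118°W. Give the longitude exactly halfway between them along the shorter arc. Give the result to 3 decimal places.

168.391°W

Signed shortest Δλ from +165.336° to -142.118° is +52.546°.
Midpoint longitude = +165.336° + (+52.546°)/2 = +165.336° + 26.273° = +191.609°.
Normalise into (−180°, 180°]: -168.391°.
(The naïve average (+165.336 + -142.118)/2 = 11.609° is on the wrong side of the globe.)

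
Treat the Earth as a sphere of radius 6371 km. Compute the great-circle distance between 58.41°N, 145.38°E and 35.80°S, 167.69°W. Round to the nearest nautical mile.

6125 nmi

Δλ = -167.69 − 145.38 = -313.07°; wrapped into (−180°, 180°]: 46.93°.
Δφ = -35.80 − 58.41 = -94.21°.
a = sin²(Δφ/2) + cos φ₁ · cos φ₂ · sin²(Δλ/2) = 0.604070.
c = 2·atan2(√a, √(1−a)) = 1.78047 rad → d = 6371·c ≈ 11343.37 km ≈ 6124.93 nmi.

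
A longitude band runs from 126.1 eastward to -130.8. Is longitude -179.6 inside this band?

Yes

Band width going east from +126.1° to -130.8°: ((-130.8 − 126.1) mod 360) = 103.1°.
Offset of -179.6° east of the west edge: ((-179.6 − 126.1) mod 360) = 54.3°.
54.3° ≤ 103.1° ⇒ inside.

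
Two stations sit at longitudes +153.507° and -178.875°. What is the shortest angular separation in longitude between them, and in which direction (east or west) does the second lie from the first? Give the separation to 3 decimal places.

27.618° east

Raw difference: -178.875 − 153.507 = -332.382°.
Normalise into (−180°, 180°]: -332.382° + 360° = 27.618°.
Positive ⇒ the second point lies to the east; separation 27.618°.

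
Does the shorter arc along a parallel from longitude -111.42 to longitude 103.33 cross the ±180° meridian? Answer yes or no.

Yes

Naïve |103.33 − -111.42| = 214.75° > 180°, so the shorter arc goes the other way round — across 180°.
Signed shortest Δλ = ((103.33 − -111.42 + 180) mod 360) − 180 = -145.25°.
Going west by 145.25° from -111.42° passes through 180° before reaching +103.33°.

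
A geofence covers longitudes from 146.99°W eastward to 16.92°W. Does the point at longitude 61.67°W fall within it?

Yes

Band width going east from -146.99° to -16.92°: ((-16.92 − -146.99) mod 360) = 130.07°.
Offset of -61.67° east of the west edge: ((-61.67 − -146.99) mod 360) = 85.32°.
85.32° ≤ 130.07° ⇒ inside.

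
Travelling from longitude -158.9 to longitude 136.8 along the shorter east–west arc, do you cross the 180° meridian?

Naïve |136.8 − -158.9| = 295.7° > 180°, so the shorter arc goes the other way round — across 180°.
Signed shortest Δλ = ((136.8 − -158.9 + 180) mod 360) − 180 = -64.3°.
Going west by 64.3° from -158.9° passes through 180° before reaching +136.8°.

Yes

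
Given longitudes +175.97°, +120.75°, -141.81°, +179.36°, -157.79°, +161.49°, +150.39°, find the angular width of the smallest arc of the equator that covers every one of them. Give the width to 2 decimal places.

Sort the longitudes: -157.79°, -141.81°, +120.75°, +150.39°, +161.49°, +175.97°, +179.36°.
Eastward gaps between consecutive values (wrapping around): 15.98°, 262.56°, 29.64°, 11.10°, 14.48°, 3.39°, 22.85°.
Largest gap = 262.56° ⇒ minimal covering band is its complement: 360° − 262.56° = 97.44°.
Band runs from +120.75° eastward to -141.81°, crossing the antimeridian.

97.44°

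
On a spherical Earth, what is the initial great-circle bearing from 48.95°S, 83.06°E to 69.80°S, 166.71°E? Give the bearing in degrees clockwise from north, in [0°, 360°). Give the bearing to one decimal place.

Δλ = 166.71 − 83.06 = 83.65°.
θ = atan2( sin Δλ · cos φ₂ , cos φ₁ · sin φ₂ − sin φ₁ · cos φ₂ · cos Δλ )
  = atan2(0.34318, -0.58752) = 149.710° → normalised to [0°, 360°): 149.710°.

149.7°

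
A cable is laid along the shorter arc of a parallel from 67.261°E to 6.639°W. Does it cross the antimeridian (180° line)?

Signed shortest Δλ = ((-6.639 − 67.261 + 180) mod 360) − 180 = -73.9°.
Going west by 73.9° from +67.261° reaches -6.639° without touching 180°.

No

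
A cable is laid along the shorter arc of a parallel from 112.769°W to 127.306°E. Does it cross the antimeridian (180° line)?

Naïve |127.306 − -112.769| = 240.075° > 180°, so the shorter arc goes the other way round — across 180°.
Signed shortest Δλ = ((127.306 − -112.769 + 180) mod 360) − 180 = -119.925°.
Going west by 119.925° from -112.769° passes through 180° before reaching +127.306°.

Yes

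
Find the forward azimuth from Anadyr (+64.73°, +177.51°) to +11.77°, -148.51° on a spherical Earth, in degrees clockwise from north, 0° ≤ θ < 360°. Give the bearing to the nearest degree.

140°

Δλ = -148.51 − 177.51 = -326.02°; wrapped into (−180°, 180°]: 33.98°.
θ = atan2( sin Δλ · cos φ₂ , cos φ₁ · sin φ₂ − sin φ₁ · cos φ₂ · cos Δλ )
  = atan2(0.54715, -0.64704) = 139.781° → normalised to [0°, 360°): 139.781°.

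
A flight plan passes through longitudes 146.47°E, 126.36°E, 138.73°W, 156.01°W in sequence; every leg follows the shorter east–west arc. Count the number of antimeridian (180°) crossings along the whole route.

Leg 1: +146.47° → +126.36°, shortest Δλ = -20.11° (west) — does not cross 180°.
Leg 2: +126.36° → -138.73°, shortest Δλ = 94.91° (east) — crosses 180°.
Leg 3: -138.73° → -156.01°, shortest Δλ = -17.28° (west) — does not cross 180°.
Total crossings: 1.

1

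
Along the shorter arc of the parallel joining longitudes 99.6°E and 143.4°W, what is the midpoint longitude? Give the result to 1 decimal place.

Signed shortest Δλ from +99.6° to -143.4° is +117.0°.
Midpoint longitude = +99.6° + (+117.0°)/2 = +99.6° + 58.5° = +158.1°.
(The naïve average (+99.6 + -143.4)/2 = -21.9° is on the wrong side of the globe.)

158.1°E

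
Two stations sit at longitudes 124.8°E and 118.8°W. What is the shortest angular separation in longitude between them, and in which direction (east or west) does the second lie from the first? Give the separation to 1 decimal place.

116.4° east

Raw difference: -118.8 − 124.8 = -243.6°.
Normalise into (−180°, 180°]: -243.6° + 360° = 116.4°.
Positive ⇒ the second point lies to the east; separation 116.4°.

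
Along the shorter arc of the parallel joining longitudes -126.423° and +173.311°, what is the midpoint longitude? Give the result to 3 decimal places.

Signed shortest Δλ from -126.423° to +173.311° is -60.266°.
Midpoint longitude = -126.423° + (-60.266°)/2 = -126.423° − 30.133° = -156.556°.
(The naïve average (-126.423 + +173.311)/2 = 23.444° is on the wrong side of the globe.)

-156.556°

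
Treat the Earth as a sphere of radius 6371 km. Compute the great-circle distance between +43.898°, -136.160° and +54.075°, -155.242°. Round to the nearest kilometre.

Δλ = -155.242 − -136.160 = -19.082°.
Δφ = 54.075 − 43.898 = 10.177°.
a = sin²(Δφ/2) + cos φ₁ · cos φ₂ · sin²(Δλ/2) = 0.019482.
c = 2·atan2(√a, √(1−a)) = 0.28007 rad → d = 6371·c ≈ 1784.34 km.

1784 km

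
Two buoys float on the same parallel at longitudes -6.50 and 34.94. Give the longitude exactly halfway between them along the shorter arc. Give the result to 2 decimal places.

Signed shortest Δλ from -6.50° to +34.94° is +41.44°.
Midpoint longitude = -6.50° + (+41.44°)/2 = -6.50° + 20.72° = +14.22°.

+14.22°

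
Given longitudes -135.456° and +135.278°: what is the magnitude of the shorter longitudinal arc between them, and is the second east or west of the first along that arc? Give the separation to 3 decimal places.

Raw difference: 135.278 − -135.456 = 270.734°.
Normalise into (−180°, 180°]: 270.734° − 360° = -89.266°.
Negative ⇒ the second point lies to the west; separation 89.266°.

89.266° west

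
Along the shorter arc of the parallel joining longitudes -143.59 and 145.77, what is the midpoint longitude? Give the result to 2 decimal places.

-178.91°

Signed shortest Δλ from -143.59° to +145.77° is -70.64°.
Midpoint longitude = -143.59° + (-70.64°)/2 = -143.59° − 35.32° = -178.91°.
(The naïve average (-143.59 + +145.77)/2 = 1.09° is on the wrong side of the globe.)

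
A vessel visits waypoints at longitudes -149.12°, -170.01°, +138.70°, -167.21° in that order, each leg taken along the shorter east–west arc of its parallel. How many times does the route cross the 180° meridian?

2

Leg 1: -149.12° → -170.01°, shortest Δλ = -20.89° (west) — does not cross 180°.
Leg 2: -170.01° → +138.70°, shortest Δλ = -51.29° (west) — crosses 180°.
Leg 3: +138.70° → -167.21°, shortest Δλ = 54.09° (east) — crosses 180°.
Total crossings: 2.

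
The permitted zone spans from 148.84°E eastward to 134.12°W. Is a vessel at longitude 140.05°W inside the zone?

Band width going east from +148.84° to -134.12°: ((-134.12 − 148.84) mod 360) = 77.04°.
Offset of -140.05° east of the west edge: ((-140.05 − 148.84) mod 360) = 71.11°.
71.11° ≤ 77.04° ⇒ inside.

Yes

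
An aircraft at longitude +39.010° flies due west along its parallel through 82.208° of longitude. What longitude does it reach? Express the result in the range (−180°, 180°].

Start at +39.010°; shift −82.208° → -43.198°.
-43.198° already lies in (−180°, 180°].

-43.198°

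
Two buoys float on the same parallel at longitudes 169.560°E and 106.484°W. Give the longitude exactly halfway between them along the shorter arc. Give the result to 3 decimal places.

148.462°W

Signed shortest Δλ from +169.560° to -106.484° is +83.956°.
Midpoint longitude = +169.560° + (+83.956°)/2 = +169.560° + 41.978° = +211.538°.
Normalise into (−180°, 180°]: -148.462°.
(The naïve average (+169.560 + -106.484)/2 = 31.538° is on the wrong side of the globe.)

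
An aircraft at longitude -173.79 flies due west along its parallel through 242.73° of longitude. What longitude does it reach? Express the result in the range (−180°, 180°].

Start at -173.79°; shift −242.73° → -416.52°.
-416.52° lies outside (−180°, 180°]; add 360° → -56.52°.

-56.52°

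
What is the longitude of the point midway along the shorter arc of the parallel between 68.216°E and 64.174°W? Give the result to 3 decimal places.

2.021°E

Signed shortest Δλ from +68.216° to -64.174° is -132.390°.
Midpoint longitude = +68.216° + (-132.390°)/2 = +68.216° − 66.195° = +2.021°.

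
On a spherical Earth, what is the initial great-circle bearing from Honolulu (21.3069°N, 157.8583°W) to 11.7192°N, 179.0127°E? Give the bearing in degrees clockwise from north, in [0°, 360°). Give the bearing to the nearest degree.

Δλ = 179.0127 − -157.8583 = 336.8710°; wrapped into (−180°, 180°]: -23.1290°.
θ = atan2( sin Δλ · cos φ₂ , cos φ₁ · sin φ₂ − sin φ₁ · cos φ₂ · cos Δλ )
  = atan2(-0.38461, -0.13796) = -109.733° → normalised to [0°, 360°): 250.267°.

250°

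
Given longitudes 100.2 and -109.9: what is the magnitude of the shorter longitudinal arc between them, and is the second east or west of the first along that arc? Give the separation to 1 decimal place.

Raw difference: -109.9 − 100.2 = -210.1°.
Normalise into (−180°, 180°]: -210.1° + 360° = 149.9°.
Positive ⇒ the second point lies to the east; separation 149.9°.

149.9° east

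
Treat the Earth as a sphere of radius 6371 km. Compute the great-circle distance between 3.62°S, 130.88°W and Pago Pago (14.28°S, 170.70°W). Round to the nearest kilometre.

4523 km

Δλ = -170.70 − -130.88 = -39.82°.
Δφ = -14.28 − -3.62 = -10.66°.
a = sin²(Δφ/2) + cos φ₁ · cos φ₂ · sin²(Δλ/2) = 0.120791.
c = 2·atan2(√a, √(1−a)) = 0.70992 rad → d = 6371·c ≈ 4522.87 km.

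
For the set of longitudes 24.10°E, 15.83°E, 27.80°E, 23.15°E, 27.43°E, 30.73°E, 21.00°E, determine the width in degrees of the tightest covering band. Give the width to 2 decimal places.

14.90°

Sort the longitudes: +15.83°, +21.00°, +23.15°, +24.10°, +27.43°, +27.80°, +30.73°.
Eastward gaps between consecutive values (wrapping around): 5.17°, 2.15°, 0.95°, 3.33°, 0.37°, 2.93°, 345.10°.
Largest gap = 345.10° ⇒ minimal covering band is its complement: 360° − 345.10° = 14.90°.
Band runs from +15.83° eastward to +30.73°.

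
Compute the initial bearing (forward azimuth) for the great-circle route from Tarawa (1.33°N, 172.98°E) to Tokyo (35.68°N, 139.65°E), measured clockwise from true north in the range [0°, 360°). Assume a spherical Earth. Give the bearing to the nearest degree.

Δλ = 139.65 − 172.98 = -33.33°.
θ = atan2( sin Δλ · cos φ₂ , cos φ₁ · sin φ₂ − sin φ₁ · cos φ₂ · cos Δλ )
  = atan2(-0.44632, 0.56735) = -38.191° → normalised to [0°, 360°): 321.809°.

322°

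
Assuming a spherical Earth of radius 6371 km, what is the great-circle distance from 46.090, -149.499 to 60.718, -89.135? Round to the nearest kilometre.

Δλ = -89.135 − -149.499 = 60.364°.
Δφ = 60.718 − 46.090 = 14.628°.
a = sin²(Δφ/2) + cos φ₁ · cos φ₂ · sin²(Δλ/2) = 0.101944.
c = 2·atan2(√a, √(1−a)) = 0.64995 rad → d = 6371·c ≈ 4140.86 km.

4141 km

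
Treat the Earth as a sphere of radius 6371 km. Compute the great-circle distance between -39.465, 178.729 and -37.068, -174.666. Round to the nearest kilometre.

Δλ = -174.666 − 178.729 = -353.395°; wrapped into (−180°, 180°]: 6.605°.
Δφ = -37.068 − -39.465 = 2.397°.
a = sin²(Δφ/2) + cos φ₁ · cos φ₂ · sin²(Δλ/2) = 0.002482.
c = 2·atan2(√a, √(1−a)) = 0.09968 rad → d = 6371·c ≈ 635.04 km.

635 km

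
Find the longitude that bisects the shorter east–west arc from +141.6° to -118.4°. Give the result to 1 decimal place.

-168.4°

Signed shortest Δλ from +141.6° to -118.4° is +100.0°.
Midpoint longitude = +141.6° + (+100.0°)/2 = +141.6° + 50.0° = +191.6°.
Normalise into (−180°, 180°]: -168.4°.
(The naïve average (+141.6 + -118.4)/2 = 11.6° is on the wrong side of the globe.)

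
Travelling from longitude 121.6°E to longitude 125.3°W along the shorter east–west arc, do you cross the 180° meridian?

Naïve |-125.3 − 121.6| = 246.9° > 180°, so the shorter arc goes the other way round — across 180°.
Signed shortest Δλ = ((-125.3 − 121.6 + 180) mod 360) − 180 = 113.1°.
Going east by 113.1° from +121.6° passes through 180° before reaching -125.3°.

Yes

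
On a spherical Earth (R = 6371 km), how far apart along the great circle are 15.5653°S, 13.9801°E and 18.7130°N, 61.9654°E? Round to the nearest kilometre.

Δλ = 61.9654 − 13.9801 = 47.9853°.
Δφ = 18.7130 − -15.5653 = 34.2783°.
a = sin²(Δφ/2) + cos φ₁ · cos φ₂ · sin²(Δλ/2) = 0.237700.
c = 2·atan2(√a, √(1−a)) = 1.01855 rad → d = 6371·c ≈ 6489.19 km.

6489 km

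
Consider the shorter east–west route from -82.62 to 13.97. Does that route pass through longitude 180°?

No

Signed shortest Δλ = ((13.97 − -82.62 + 180) mod 360) − 180 = 96.59°.
Going east by 96.59° from -82.62° reaches +13.97° without touching 180°.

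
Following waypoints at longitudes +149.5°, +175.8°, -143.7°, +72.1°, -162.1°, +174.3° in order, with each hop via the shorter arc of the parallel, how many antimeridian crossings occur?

Leg 1: +149.5° → +175.8°, shortest Δλ = 26.3° (east) — does not cross 180°.
Leg 2: +175.8° → -143.7°, shortest Δλ = 40.5° (east) — crosses 180°.
Leg 3: -143.7° → +72.1°, shortest Δλ = -144.2° (west) — crosses 180°.
Leg 4: +72.1° → -162.1°, shortest Δλ = 125.8° (east) — crosses 180°.
Leg 5: -162.1° → +174.3°, shortest Δλ = -23.6° (west) — crosses 180°.
Total crossings: 4.

4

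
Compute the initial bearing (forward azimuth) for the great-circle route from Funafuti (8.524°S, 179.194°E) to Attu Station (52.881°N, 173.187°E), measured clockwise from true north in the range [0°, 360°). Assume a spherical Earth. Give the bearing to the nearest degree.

356°

Δλ = 173.187 − 179.194 = -6.007°.
θ = atan2( sin Δλ · cos φ₂ , cos φ₁ · sin φ₂ − sin φ₁ · cos φ₂ · cos Δλ )
  = atan2(-0.06315, 0.87753) = -4.116° → normalised to [0°, 360°): 355.884°.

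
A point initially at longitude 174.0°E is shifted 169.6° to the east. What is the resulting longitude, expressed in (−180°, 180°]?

Start at +174.0°; shift +169.6° → +343.6°.
+343.6° lies outside (−180°, 180°]; subtract 360° → -16.4°.

16.4°W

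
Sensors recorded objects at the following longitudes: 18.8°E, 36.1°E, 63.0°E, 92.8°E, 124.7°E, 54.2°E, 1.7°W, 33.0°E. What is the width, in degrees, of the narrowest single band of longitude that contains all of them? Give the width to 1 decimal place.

126.4°

Sort the longitudes: -1.7°, +18.8°, +33.0°, +36.1°, +54.2°, +63.0°, +92.8°, +124.7°.
Eastward gaps between consecutive values (wrapping around): 20.5°, 14.2°, 3.1°, 18.1°, 8.8°, 29.8°, 31.9°, 233.6°.
Largest gap = 233.6° ⇒ minimal covering band is its complement: 360° − 233.6° = 126.4°.
Band runs from -1.7° eastward to +124.7°.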